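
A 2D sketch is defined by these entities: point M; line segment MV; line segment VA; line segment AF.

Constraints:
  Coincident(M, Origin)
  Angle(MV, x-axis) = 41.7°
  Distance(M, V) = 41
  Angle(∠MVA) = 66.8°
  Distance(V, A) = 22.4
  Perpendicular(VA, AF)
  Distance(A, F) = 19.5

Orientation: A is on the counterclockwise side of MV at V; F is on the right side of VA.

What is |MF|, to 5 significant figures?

57.525

∠MVA = 66.8°, so VA runs at 41.7° + (180° − 66.8°) = 154.90° from the x-axis; with |VA| = 22.4, A = V + 22.4·(cos 154.90°, sin 154.90°) = (10.327, 36.777). The perpendicularity gives AF at right angles to VA; with |AF| = 19.5 on the right of VA, F = A + 19.5·(0.42420, 0.90557) = (18.599, 54.435). Then |MF| = |F − M| = 57.525.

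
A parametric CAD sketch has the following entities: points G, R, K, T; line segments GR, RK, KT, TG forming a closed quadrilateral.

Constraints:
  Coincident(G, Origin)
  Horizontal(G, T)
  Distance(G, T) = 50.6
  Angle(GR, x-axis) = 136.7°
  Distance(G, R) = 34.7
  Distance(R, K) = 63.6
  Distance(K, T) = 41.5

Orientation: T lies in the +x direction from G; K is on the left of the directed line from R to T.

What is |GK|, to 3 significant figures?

53.4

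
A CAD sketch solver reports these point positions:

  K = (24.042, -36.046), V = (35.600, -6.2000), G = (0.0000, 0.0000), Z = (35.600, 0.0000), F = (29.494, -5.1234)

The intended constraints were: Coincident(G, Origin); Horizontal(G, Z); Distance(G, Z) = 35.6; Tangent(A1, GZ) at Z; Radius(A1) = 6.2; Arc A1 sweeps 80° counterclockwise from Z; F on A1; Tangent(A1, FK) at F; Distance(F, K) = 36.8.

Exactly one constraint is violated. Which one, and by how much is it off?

Distance(F, K) = 36.8 — off by 5.40.

G = (0.00, 0.00) ✓; G.y = 0.00, Z.y = 0.00 ✓; |GZ| = 35.60 ✓; ∠(VZ, ZG) = 90.00° ✓; |VZ| = 6.200 ✓; bearing(V→F) − bearing(V→Z) = 80.00° ✓; |VF| = 6.200 ✓; ∠(VF, FK) = 90.00° ✓; |FK| = 31.40 ✗.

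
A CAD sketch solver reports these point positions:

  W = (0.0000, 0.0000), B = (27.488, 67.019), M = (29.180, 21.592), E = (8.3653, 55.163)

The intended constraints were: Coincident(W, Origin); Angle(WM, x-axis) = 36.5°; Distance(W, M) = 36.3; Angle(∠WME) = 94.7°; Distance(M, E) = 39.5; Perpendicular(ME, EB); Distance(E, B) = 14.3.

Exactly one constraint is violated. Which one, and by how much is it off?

Distance(E, B) = 14.3 — off by 8.20.

W = (0.00, 0.00) ✓; WM at 36.50° ✓; |WM| = 36.30 ✓; ∠WME = 94.70° ✓; |ME| = 39.50 ✓; ∠(ME, EB) = 90.00° ✓; |EB| = 22.50 ✗.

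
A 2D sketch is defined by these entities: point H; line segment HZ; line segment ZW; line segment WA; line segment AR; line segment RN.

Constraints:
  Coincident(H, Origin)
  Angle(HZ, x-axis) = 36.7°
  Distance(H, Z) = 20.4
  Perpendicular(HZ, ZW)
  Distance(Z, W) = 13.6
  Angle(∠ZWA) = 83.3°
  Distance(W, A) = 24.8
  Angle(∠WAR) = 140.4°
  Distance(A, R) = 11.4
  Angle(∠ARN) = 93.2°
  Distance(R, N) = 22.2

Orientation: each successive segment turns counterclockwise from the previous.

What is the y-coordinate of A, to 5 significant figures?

6.0559

HZ ⟂ ZW, so ZW runs at 126.70°; with |ZW| = 13.6, W = (8.2285, 23.096). ∠ZWA = 83.3° gives WA at -136.60° from the x-axis; with |WA| = 24.8, A = (-9.7905, 6.0559). So A.y = 6.0559.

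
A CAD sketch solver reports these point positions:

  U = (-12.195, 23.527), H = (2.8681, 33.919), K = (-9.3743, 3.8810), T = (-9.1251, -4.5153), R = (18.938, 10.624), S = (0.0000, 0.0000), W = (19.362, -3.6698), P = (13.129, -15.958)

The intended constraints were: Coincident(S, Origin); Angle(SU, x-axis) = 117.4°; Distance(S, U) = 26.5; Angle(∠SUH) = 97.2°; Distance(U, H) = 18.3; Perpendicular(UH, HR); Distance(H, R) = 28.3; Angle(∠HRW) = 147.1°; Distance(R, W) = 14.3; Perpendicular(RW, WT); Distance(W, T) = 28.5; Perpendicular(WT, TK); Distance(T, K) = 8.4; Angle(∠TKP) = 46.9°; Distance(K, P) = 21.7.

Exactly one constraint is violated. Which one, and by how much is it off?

Distance(K, P) = 21.7 — off by 8.30.

S = (0.00, 0.00) ✓; SU at 117.4° ✓; |SU| = 26.50 ✓; ∠SUH = 97.20° ✓; |UH| = 18.30 ✓; ∠(UH, HR) = 90.00° ✓; |HR| = 28.30 ✓; ∠HRW = 147.1° ✓; |RW| = 14.30 ✓; ∠(RW, WT) = 90.00° ✓; |WT| = 28.50 ✓; ∠(WT, TK) = 90.00° ✓; |TK| = 8.400 ✓; ∠TKP = 46.90° ✓; |KP| = 30.00 ✗.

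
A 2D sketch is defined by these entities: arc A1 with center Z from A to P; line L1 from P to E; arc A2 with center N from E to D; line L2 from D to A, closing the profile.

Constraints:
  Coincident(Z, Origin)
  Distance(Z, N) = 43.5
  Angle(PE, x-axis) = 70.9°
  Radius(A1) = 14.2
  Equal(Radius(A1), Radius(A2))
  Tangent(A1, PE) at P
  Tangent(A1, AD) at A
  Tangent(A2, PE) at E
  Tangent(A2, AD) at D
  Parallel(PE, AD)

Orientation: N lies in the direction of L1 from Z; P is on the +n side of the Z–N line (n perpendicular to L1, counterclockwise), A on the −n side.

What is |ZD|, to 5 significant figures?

45.759

The slot axis is L1's direction at 70.9°, so u = (cos 70.9°, sin 70.9°) = (0.32722, 0.94495) and n = (−sin 70.9°, cos 70.9°) = (-0.94495, 0.32722). Z is at the origin and N lies 43.5 along u from Z, so N = 43.5·u = (14.234, 41.105). Tangency of A1 to both parallel lines with radius 14.2 puts P and A at Z ± 14.2·n: P = (-13.418, 4.6465), A = (13.418, -4.6465). Equal radii place E and D the same way about N: E = N + 14.2·n = (0.81570, 45.752), D = N − 14.2·n = (27.652, 36.459). Then |ZD| = |D − Z| = 45.759.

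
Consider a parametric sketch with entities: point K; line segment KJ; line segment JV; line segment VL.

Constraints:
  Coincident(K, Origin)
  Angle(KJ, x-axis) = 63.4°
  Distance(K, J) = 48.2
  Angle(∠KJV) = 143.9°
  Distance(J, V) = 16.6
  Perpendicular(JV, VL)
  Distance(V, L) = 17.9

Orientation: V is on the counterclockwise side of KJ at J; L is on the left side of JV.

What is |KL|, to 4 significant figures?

56.53

∠KJV = 143.9°, so JV runs at 63.4° + (180° − 143.9°) = 99.50° from the x-axis; with |JV| = 16.6, V = J + 16.6·(cos 99.50°, sin 99.50°) = (18.84, 59.47). The perpendicularity gives VL at right angles to JV; with |VL| = 17.9 on the left of JV, L = V + 17.9·(-0.9863, -0.1650) = (1.188, 56.52). Then |KL| = |L − K| = 56.53.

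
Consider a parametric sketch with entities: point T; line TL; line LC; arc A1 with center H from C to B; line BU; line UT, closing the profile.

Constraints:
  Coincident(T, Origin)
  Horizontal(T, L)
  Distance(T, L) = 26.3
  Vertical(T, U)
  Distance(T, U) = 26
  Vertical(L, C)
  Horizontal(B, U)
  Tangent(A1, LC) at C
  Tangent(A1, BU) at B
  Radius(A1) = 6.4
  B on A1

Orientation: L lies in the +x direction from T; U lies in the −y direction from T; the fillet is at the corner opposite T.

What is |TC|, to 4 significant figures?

32.80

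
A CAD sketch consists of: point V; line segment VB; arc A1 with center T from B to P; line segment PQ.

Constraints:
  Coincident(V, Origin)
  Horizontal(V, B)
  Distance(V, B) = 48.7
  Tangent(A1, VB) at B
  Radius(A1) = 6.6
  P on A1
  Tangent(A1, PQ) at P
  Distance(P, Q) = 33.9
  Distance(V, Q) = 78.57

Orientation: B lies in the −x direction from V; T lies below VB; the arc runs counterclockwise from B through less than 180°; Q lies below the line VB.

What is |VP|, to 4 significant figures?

54.49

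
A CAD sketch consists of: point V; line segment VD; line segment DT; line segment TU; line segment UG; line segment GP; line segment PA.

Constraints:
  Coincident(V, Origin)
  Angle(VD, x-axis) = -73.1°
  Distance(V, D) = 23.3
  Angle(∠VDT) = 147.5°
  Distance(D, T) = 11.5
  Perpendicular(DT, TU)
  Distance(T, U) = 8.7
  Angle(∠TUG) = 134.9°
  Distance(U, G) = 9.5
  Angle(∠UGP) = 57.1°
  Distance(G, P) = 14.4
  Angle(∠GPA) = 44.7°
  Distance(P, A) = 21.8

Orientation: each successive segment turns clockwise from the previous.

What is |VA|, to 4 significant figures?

39.66

V is at the origin; VD runs at -73.1° with length 23.3, so D = (6.773, -22.29). ∠VDT = 147.5° gives DT at -105.6° from the x-axis; with |DT| = 11.5, T = (3.681, -33.37). The perpendicularity gives TU at right angles to DT, so TU runs at 164.4°; with |TU| = 8.7, U = (-4.699, -31.03). ∠TUG = 134.9° gives UG at 119.3° from the x-axis; with |UG| = 9.5, G = (-9.348, -22.75). ∠UGP = 57.1° gives GP at -3.600° from the x-axis; with |GP| = 14.4, P = (5.024, -23.65). ∠GPA = 44.7° gives PA at -138.9° from the x-axis; with |PA| = 21.8, A = (-11.40, -37.98). Then |VA| = |A − V| = 39.66.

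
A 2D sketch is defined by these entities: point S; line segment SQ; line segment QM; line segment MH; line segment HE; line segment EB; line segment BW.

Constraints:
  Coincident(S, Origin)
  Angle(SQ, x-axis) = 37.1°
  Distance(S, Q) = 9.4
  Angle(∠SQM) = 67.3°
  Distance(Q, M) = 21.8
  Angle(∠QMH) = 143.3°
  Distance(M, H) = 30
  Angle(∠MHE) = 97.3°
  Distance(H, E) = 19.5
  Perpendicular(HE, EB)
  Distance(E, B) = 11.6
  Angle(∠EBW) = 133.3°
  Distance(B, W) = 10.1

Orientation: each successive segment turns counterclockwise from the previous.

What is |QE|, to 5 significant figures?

50.354

S is at the origin; SQ runs at 37.1° with length 9.4, so Q = (7.4973, 5.6702). ∠SQM = 67.3° gives QM at 149.80° from the x-axis; with |QM| = 21.8, M = (-11.344, 16.636). ∠QMH = 143.3° gives MH at -173.50° from the x-axis; with |MH| = 30.0, H = (-41.151, 13.240). ∠MHE = 97.3° gives HE at -90.800° from the x-axis; with |HE| = 19.5, E = (-41.423, -6.2582). Then |QE| = |E − Q| = 50.354.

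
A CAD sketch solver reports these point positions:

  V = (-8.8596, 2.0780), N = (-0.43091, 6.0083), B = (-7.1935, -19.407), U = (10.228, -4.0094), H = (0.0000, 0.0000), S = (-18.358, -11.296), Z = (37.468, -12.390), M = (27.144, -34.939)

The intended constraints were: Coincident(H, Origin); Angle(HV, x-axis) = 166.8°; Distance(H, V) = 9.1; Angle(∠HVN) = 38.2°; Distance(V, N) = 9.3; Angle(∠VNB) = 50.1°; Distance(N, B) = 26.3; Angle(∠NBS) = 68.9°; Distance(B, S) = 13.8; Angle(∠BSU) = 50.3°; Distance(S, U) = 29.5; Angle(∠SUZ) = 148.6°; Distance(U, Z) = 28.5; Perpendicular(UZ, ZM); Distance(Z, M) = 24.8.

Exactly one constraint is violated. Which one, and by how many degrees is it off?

Perpendicular(UZ, ZM) — off by 7.50°.

H = (0.00, 0.00) ✓; HV at 166.8° ✓; |HV| = 9.100 ✓; ∠HVN = 38.20° ✓; |VN| = 9.300 ✓; ∠VNB = 50.10° ✓; |NB| = 26.30 ✓; ∠NBS = 68.90° ✓; |BS| = 13.80 ✓; ∠BSU = 50.30° ✓; |SU| = 29.50 ✓; ∠SUZ = 148.6° ✓; |UZ| = 28.50 ✓; ∠(UZ, ZM) = 97.50° ✗; |ZM| = 24.80 ✓.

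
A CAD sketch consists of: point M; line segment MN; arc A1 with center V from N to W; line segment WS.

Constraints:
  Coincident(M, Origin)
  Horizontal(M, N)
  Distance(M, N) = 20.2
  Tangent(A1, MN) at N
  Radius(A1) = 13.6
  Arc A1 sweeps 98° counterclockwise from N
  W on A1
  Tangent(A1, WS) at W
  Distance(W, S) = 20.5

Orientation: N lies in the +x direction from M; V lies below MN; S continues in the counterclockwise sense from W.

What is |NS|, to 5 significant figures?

37.334

M is at the origin; M and N share the same y with |MN| = 20.2 and N on the +x side, so N = (20.200, 0.0000). The tangent condition forces VN to be normal to MN, so V = N + (0, -13.6) = (20.200, -13.600). On A1, N sits at bearing 90° from V; a 98° counterclockwise sweep puts W at bearing 188°, so W = V + 13.6·(cos 188°, sin 188°) = (6.7324, -15.493). Since A1 is tangent to WS there, VW ⟂ WS, so WS runs along (−sin 188°, cos 188°); with |WS| = 20.5, S = (9.5854, -35.793). Then |NS| = |S − N| = 37.334.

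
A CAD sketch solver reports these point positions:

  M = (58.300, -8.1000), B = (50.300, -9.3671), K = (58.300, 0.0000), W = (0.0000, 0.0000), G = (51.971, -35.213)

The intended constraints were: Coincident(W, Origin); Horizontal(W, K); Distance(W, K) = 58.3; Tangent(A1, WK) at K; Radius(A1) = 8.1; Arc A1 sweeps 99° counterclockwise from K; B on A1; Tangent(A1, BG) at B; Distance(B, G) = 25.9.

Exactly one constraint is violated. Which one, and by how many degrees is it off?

Tangent(A1, BG) at B — off by 5.30°.

W = (0.00, 0.00) ✓; W.y = 0.00, K.y = 0.00 ✓; |WK| = 58.30 ✓; ∠(MK, KW) = 90.00° ✓; |MK| = 8.100 ✓; bearing(M→B) − bearing(M→K) = 99.00° ✓; |MB| = 8.100 ✓; ∠(MB, BG) = 95.30° ✗; |BG| = 25.90 ✓.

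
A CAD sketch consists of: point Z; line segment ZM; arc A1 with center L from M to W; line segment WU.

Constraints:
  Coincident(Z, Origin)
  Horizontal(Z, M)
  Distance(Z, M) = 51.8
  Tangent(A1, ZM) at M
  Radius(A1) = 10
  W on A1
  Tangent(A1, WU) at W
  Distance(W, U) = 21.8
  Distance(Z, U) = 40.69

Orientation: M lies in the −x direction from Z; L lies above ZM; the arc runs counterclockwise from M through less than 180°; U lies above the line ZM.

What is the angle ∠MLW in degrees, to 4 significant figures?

61.43°

Checks: |LW| = 10.00 ✓; ∠(LW, WU) = 90.00° ✓; |WU| = 21.80 ✓; |ZU| = 40.69 ✓.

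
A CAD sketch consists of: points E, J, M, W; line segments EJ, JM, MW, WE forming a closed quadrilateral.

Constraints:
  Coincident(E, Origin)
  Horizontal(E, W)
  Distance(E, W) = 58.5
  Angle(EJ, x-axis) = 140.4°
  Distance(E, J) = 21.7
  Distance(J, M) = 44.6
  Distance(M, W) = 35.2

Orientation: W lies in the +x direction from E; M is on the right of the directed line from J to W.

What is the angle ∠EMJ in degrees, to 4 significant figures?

12.97°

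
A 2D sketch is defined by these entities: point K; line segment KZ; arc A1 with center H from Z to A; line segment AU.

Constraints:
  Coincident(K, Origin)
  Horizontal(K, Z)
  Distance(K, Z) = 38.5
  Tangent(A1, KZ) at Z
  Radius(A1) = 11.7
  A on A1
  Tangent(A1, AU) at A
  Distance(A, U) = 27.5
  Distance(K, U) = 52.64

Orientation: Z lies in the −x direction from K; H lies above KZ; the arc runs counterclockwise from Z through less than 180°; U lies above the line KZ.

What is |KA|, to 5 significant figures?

30.566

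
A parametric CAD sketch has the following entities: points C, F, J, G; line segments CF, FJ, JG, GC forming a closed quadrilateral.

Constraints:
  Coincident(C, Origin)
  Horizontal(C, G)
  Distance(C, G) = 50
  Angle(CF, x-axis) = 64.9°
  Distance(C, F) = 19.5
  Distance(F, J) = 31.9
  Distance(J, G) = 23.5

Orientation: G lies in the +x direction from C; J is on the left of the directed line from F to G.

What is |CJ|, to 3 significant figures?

45.3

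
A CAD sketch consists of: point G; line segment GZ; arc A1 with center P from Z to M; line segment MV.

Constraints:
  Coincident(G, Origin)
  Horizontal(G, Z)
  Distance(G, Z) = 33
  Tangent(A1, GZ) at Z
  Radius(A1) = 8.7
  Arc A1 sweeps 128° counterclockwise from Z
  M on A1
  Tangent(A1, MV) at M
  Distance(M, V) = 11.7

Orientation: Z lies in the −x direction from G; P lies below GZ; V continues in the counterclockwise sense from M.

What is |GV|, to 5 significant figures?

40.099

G is at the origin; G and Z share the same y with |GZ| = 33.0 and Z on the −x side, so Z = (-33.000, 0.0000). The tangent condition forces PZ to be normal to GZ, so P = Z + (0, -8.7) = (-33.000, -8.7000). On A1, Z sits at bearing 90° from P; a 128° counterclockwise sweep puts M at bearing 218°, so M = P + 8.7·(cos 218°, sin 218°) = (-39.856, -14.056). A1 meets MV tangentially, so PM is at right angles to MV, so MV runs along (−sin 218°, cos 218°); with |MV| = 11.7, V = (-32.652, -23.276). Then |GV| = |V − G| = 40.099.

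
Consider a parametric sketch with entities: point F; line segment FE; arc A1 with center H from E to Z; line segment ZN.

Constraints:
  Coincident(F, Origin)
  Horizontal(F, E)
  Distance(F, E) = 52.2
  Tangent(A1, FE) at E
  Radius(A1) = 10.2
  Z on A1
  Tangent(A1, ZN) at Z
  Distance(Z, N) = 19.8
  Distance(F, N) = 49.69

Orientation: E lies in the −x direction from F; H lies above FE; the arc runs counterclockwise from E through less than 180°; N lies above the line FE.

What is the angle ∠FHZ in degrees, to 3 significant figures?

6.08°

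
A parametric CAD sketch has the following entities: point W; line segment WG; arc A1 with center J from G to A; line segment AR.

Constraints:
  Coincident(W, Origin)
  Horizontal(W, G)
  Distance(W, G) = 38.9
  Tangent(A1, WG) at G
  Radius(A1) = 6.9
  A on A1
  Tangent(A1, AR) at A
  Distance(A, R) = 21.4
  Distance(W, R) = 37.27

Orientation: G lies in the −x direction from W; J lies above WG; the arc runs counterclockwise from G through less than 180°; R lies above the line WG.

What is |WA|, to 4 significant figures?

32.63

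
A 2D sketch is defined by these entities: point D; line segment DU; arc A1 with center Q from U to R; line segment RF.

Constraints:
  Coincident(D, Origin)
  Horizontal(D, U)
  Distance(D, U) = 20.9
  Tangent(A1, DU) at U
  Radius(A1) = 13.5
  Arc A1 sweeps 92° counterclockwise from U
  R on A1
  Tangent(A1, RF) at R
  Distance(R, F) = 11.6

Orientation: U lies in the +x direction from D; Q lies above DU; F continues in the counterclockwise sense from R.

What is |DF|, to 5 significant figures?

42.528

D is at the origin; D and U share the same y with |DU| = 20.9 and U on the +x side, so U = (20.900, 0.0000). A1 meets DU tangentially, so QU is at right angles to DU, so Q = U + (0, 13.5) = (20.900, 13.500). On A1, U sits at bearing -90° from Q; a 92° counterclockwise sweep puts R at bearing 2°, so R = Q + 13.5·(cos 2°, sin 2°) = (34.392, 13.971). Since A1 is tangent to RF there, QR ⟂ RF, so RF runs along (−sin 2°, cos 2°); with |RF| = 11.6, F = (33.987, 25.564). Then |DF| = |F − D| = 42.528.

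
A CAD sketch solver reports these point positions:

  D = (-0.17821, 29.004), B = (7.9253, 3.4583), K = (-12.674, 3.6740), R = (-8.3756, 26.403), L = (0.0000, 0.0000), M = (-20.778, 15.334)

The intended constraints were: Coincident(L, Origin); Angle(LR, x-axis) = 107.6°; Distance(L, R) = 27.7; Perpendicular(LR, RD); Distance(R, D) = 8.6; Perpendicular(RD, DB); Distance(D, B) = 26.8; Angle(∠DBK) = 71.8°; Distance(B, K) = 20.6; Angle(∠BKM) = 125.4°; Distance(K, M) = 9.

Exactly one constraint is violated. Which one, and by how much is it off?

Distance(K, M) = 9 — off by 5.20.

L = (0.00, 0.00) ✓; LR at 107.6° ✓; |LR| = 27.70 ✓; ∠(LR, RD) = 90.00° ✓; |RD| = 8.600 ✓; ∠(RD, DB) = 90.00° ✓; |DB| = 26.80 ✓; ∠DBK = 71.80° ✓; |BK| = 20.60 ✓; ∠BKM = 125.4° ✓; |KM| = 14.20 ✗.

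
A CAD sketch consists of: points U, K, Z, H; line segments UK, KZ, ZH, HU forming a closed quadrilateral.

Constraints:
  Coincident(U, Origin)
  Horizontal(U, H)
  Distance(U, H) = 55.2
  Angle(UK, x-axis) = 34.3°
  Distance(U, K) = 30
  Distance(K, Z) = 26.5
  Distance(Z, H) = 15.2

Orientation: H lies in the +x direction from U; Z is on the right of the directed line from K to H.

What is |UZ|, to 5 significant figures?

40.861

Checks: |KZ| = 26.50 ✓; |ZH| = 15.20 ✓.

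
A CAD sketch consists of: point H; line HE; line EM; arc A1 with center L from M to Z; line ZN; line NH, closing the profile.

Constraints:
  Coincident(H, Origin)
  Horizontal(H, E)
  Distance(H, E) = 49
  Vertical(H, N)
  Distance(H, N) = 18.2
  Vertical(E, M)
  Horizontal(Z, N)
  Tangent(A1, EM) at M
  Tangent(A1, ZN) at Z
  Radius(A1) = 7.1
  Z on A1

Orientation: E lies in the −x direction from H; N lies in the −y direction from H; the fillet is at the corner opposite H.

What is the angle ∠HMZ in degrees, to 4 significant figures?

57.76°

The virtual corner opposite H is at (-49.00, -18.20). The tangent condition forces LM to be normal to EM and the tangent condition forces LZ to be normal to ZN, with radius 7.1, so the center L sits 7.1 in from both sides at L = (-41.90, -11.10). That places the tangent points at M = (-49.00, -11.10) on EM and Z = (-41.90, -18.20) on ZN. Then cos ∠HMZ = MH·MZ / (|MH||MZ|), giving 57.76°.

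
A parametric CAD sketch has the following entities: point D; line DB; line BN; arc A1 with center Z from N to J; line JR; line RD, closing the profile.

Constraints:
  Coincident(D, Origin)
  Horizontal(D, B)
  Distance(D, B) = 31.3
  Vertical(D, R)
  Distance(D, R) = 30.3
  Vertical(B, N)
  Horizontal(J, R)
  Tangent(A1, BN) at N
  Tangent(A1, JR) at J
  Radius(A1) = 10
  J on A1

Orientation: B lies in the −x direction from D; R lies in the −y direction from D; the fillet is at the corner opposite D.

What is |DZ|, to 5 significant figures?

29.424

D is at the origin; DB is horizontal with |DB| = 31.3 and B on the −x side, so B = (-31.300, 0.0000). D and R share the same x with |DR| = 30.3 and R on the −y side, so R = (0.0000, -30.300). The virtual corner opposite D is at (-31.300, -30.300). A1 meets BN tangentially, so ZN is at right angles to BN and the tangent condition forces ZJ to be normal to JR, with radius 10.0, so the center Z sits 10.0 in from both sides at Z = (-21.300, -20.300). Then |DZ| = |Z − D| = 29.424.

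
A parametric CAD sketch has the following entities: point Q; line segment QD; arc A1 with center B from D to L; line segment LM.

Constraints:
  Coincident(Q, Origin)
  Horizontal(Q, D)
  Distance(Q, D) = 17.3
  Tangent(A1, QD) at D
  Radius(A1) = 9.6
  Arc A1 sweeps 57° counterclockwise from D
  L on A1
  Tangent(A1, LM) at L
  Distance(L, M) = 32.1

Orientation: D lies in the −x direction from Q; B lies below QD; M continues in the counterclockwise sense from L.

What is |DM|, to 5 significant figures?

40.389

On A1, D sits at bearing 90° from B; a 57° counterclockwise sweep puts L at bearing 147°, so L = B + 9.6·(cos 147°, sin 147°) = (-25.351, -4.3715). Since A1 is tangent to LM there, BL ⟂ LM, so LM runs along (−sin 147°, cos 147°); with |LM| = 32.1, M = (-42.834, -31.293). Then |DM| = |M − D| = 40.389.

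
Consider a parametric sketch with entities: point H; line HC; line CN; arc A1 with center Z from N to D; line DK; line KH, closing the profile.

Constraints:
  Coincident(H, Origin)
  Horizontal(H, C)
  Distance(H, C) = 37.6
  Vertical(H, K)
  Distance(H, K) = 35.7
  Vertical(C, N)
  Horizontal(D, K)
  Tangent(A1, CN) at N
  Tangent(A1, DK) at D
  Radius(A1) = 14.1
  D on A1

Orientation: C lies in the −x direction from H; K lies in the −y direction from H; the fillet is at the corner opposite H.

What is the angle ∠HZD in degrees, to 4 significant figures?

132.6°

H is at the origin; H and C share the same y with |HC| = 37.6 and C on the −x side, so C = (-37.60, 0.000). HK is vertical with |HK| = 35.7 and K on the −y side, so K = (0.000, -35.70). The virtual corner opposite H is at (-37.60, -35.70). Tangency of A1 to CN means the radius ZN is perpendicular to CN and the tangent condition forces ZD to be normal to DK, with radius 14.1, so the center Z sits 14.1 in from both sides at Z = (-23.50, -21.60). That places the tangent points at N = (-37.60, -21.60) on CN and D = (-23.50, -35.70) on DK. Then cos ∠HZD = ZH·ZD / (|ZH||ZD|), giving 132.6°.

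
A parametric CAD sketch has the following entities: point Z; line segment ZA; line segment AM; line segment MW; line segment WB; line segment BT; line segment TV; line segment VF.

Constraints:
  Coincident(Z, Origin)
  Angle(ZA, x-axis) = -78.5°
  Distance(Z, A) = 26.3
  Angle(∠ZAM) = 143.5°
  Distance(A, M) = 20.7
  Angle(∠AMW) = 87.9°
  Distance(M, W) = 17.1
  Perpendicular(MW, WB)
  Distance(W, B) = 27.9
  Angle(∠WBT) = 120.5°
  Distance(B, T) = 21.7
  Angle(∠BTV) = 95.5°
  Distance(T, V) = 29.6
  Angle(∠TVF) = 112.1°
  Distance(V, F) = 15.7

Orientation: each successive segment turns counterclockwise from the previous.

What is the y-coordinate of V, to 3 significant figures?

-44.6

∠WBT = 120.5° gives BT at -160° from the x-axis; with |BT| = 21.7, T = (-10.3, -15.9). ∠BTV = 95.5° gives TV at -75.9° from the x-axis; with |TV| = 29.6, V = (-3.04, -44.6). So V.y = -44.6.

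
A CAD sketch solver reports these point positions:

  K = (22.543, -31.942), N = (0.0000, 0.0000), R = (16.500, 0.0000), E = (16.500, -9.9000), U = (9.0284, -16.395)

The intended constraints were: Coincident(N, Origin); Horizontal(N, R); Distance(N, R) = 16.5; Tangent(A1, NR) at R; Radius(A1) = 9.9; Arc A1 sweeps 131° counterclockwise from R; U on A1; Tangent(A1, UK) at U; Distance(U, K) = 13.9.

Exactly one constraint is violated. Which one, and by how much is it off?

Distance(U, K) = 13.9 — off by 6.70.

N = (0.00, 0.00) ✓; N.y = 0.00, R.y = 0.00 ✓; |NR| = 16.50 ✓; ∠(ER, RN) = 90.00° ✓; |ER| = 9.900 ✓; bearing(E→U) − bearing(E→R) = 131.0° ✓; |EU| = 9.900 ✓; ∠(EU, UK) = 90.00° ✓; |UK| = 20.60 ✗.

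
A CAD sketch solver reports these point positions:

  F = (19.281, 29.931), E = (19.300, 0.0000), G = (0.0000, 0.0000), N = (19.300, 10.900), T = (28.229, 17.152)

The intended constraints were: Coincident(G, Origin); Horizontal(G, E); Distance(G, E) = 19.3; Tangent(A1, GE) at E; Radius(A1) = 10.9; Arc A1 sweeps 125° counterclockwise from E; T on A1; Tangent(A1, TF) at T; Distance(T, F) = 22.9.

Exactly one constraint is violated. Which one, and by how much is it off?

Distance(T, F) = 22.9 — off by 7.30.

G = (0.00, 0.00) ✓; G.y = 0.00, E.y = 0.00 ✓; |GE| = 19.30 ✓; ∠(NE, EG) = 90.00° ✓; |NE| = 10.90 ✓; bearing(N→T) − bearing(N→E) = 125.0° ✓; |NT| = 10.90 ✓; ∠(NT, TF) = 90.00° ✓; |TF| = 15.60 ✗.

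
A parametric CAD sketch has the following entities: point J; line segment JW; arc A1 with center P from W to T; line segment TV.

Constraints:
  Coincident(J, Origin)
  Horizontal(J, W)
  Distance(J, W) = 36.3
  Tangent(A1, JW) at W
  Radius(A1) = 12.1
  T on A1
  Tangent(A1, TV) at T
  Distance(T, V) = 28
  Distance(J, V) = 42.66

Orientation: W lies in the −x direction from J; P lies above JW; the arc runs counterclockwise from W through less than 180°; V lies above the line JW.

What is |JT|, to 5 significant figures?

26.386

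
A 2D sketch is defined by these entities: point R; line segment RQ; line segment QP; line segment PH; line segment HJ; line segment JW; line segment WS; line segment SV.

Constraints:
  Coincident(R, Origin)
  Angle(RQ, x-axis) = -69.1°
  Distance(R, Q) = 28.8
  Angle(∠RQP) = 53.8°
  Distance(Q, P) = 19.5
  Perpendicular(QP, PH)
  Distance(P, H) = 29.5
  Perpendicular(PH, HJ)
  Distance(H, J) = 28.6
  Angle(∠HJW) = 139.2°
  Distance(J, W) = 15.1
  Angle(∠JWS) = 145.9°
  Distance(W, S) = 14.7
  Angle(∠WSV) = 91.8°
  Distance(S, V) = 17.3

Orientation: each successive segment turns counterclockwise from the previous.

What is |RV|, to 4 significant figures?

33.72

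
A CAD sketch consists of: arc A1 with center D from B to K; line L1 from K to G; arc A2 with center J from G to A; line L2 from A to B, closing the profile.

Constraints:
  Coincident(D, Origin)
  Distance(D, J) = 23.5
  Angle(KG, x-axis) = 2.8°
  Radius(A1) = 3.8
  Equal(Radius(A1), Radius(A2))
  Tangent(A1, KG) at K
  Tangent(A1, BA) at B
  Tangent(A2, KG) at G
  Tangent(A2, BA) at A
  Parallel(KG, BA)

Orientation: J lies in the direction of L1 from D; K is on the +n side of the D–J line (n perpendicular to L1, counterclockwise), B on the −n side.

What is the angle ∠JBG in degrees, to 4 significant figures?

8.736°

The slot axis is L1's direction at 2.8°, so u = (cos 2.8°, sin 2.8°) = (0.9988, 0.04885) and n = (−sin 2.8°, cos 2.8°) = (-0.04885, 0.9988). D is at the origin and J lies 23.5 along u from D, so J = 23.5·u = (23.47, 1.148). Tangency of A1 to both parallel lines with radius 3.8 puts K and B at D ± 3.8·n: K = (-0.1856, 3.795), B = (0.1856, -3.795). Equal radii place G and A the same way about J: G = J + 3.8·n = (23.29, 4.943), A = J − 3.8·n = (23.66, -2.647). Then cos ∠JBG = BJ·BG / (|BJ||BG|), giving 8.736°.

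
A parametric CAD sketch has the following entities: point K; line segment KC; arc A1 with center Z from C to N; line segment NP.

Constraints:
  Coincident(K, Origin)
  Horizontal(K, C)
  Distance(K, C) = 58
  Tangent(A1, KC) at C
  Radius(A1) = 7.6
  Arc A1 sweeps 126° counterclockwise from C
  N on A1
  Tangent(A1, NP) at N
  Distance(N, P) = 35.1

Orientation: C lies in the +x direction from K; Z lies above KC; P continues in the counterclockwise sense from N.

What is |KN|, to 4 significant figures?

65.27

K is at the origin; KC is horizontal with |KC| = 58.0 and C on the +x side, so C = (58.00, 0.000). Since A1 is tangent to KC there, ZC ⟂ KC, so Z = C + (0, 7.6) = (58.00, 7.600). On A1, C sits at bearing -90° from Z; a 126° counterclockwise sweep puts N at bearing 36°, so N = Z + 7.6·(cos 36°, sin 36°) = (64.15, 12.07). Then |KN| = |N − K| = 65.27.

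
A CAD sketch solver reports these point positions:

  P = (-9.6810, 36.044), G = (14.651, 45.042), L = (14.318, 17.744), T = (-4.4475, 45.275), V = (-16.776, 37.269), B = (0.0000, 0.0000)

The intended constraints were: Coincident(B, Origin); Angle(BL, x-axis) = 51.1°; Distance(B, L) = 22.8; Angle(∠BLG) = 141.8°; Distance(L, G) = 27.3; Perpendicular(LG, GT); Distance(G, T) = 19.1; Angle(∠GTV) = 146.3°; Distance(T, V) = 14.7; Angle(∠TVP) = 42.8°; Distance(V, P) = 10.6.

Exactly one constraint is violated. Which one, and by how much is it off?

Distance(V, P) = 10.6 — off by 3.40.

B = (0.00, 0.00) ✓; BL at 51.10° ✓; |BL| = 22.80 ✓; ∠BLG = 141.8° ✓; |LG| = 27.30 ✓; ∠(LG, GT) = 90.00° ✓; |GT| = 19.10 ✓; ∠GTV = 146.3° ✓; |TV| = 14.70 ✓; ∠TVP = 42.80° ✓; |VP| = 7.200 ✗.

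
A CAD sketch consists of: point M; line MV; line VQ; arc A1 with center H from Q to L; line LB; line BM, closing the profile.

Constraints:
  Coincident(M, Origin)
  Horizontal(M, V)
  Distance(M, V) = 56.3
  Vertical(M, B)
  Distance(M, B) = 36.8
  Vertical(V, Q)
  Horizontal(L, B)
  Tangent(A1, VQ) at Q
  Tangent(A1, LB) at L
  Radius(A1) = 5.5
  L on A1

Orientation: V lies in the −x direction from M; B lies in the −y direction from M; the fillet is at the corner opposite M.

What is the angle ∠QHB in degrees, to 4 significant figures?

173.8°

M is at the origin; M and V share the same y with |MV| = 56.3 and V on the −x side, so V = (-56.30, 0.000). M and B share the same x with |MB| = 36.8 and B on the −y side, so B = (0.000, -36.80). The virtual corner opposite M is at (-56.30, -36.80). Tangency of A1 to VQ means the radius HQ is perpendicular to VQ and since A1 is tangent to LB there, HL ⟂ LB, with radius 5.5, so the center H sits 5.5 in from both sides at H = (-50.80, -31.30). That places the tangent points at Q = (-56.30, -31.30) on VQ and L = (-50.80, -36.80) on LB. Then cos ∠QHB = HQ·HB / (|HQ||HB|), giving 173.8°.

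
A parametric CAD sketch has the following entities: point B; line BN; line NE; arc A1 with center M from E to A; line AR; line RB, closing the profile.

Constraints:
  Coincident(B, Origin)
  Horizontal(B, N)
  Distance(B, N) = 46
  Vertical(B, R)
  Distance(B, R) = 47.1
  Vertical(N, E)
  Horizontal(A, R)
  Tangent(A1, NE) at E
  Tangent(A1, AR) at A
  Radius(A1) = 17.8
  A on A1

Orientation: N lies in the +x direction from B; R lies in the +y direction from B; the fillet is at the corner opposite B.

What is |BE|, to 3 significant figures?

54.5

B is at the origin; B and N share the same y with |BN| = 46.0 and N on the +x side, so N = (46.0, 0.00). B and R share the same x with |BR| = 47.1 and R on the +y side, so R = (0.00, 47.1). The virtual corner opposite B is at (46.0, 47.1). The tangent condition forces ME to be normal to NE and the tangent condition forces MA to be normal to AR, with radius 17.8, so the center M sits 17.8 in from both sides at M = (28.2, 29.3). That places the tangent points at E = (46.0, 29.3) on NE and A = (28.2, 47.1) on AR. Then |BE| = |E − B| = 54.5.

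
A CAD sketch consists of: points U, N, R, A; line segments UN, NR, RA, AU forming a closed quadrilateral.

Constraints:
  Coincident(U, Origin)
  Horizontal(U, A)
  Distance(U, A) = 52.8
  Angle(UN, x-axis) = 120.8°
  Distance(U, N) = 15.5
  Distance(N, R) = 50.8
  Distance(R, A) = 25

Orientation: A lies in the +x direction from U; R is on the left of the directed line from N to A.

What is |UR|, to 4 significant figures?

47.69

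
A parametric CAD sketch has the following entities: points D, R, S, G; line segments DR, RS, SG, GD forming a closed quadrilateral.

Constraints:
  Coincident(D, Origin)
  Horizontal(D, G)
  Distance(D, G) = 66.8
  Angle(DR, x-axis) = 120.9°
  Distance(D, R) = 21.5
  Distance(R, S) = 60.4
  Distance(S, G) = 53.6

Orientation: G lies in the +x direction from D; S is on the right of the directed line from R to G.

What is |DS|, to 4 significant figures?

38.97

D is at the origin; D and G share the same y with |DG| = 66.8 and G in +x, so G = (66.8, 0). DR runs at 120.9° with |DR| = 21.5, so R = (-11.04, 18.45). S is determined by |RS| = 60.4 and |SG| = 53.6 together: it lies at the intersection of circle(R, 60.4) and circle(G, 53.6). With |RG| = 80.00, the foot of the radical line on RG is 44.84 from R and the perpendicular offset is √(60.4² − 44.84²) = 40.46. Taking the right-of-RG solution: S = (23.26, -31.26).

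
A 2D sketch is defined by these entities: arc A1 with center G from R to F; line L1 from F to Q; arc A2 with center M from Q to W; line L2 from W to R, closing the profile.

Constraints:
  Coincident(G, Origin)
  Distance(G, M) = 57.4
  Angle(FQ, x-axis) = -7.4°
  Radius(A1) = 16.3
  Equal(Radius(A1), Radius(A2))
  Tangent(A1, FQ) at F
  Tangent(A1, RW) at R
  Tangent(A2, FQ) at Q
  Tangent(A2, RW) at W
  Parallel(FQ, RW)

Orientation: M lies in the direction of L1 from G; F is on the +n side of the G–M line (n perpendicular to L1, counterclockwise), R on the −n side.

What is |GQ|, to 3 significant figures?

59.7

The slot axis is L1's direction at -7.4°, so u = (cos -7.4°, sin -7.4°) = (0.992, -0.129) and n = (−sin -7.4°, cos -7.4°) = (0.129, 0.992). G is at the origin and M lies 57.4 along u from G, so M = 57.4·u = (56.9, -7.39). Tangency of A1 to both parallel lines with radius 16.3 puts F and R at G ± 16.3·n: F = (2.10, 16.2), R = (-2.10, -16.2). Equal radii place Q and W the same way about M: Q = M + 16.3·n = (59.0, 8.77), W = M − 16.3·n = (54.8, -23.6). Then |GQ| = |Q − G| = 59.7.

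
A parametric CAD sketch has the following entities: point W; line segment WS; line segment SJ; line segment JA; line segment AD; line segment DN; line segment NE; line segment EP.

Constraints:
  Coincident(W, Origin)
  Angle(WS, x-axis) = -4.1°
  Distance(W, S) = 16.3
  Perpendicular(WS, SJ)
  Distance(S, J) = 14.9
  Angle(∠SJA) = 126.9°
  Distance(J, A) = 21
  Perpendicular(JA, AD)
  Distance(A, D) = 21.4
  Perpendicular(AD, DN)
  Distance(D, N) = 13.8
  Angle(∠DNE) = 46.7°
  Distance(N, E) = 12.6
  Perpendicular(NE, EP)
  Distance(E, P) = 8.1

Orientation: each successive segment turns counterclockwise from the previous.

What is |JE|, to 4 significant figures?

20.01

The perpendicularity gives DN at right angles to AD, so DN runs at -41.00°; with |DN| = 13.8, N = (-2.150, 2.269). ∠DNE = 46.7° gives NE at 92.30° from the x-axis; with |NE| = 12.6, E = (-2.656, 14.86). Then |JE| = |E − J| = 20.01.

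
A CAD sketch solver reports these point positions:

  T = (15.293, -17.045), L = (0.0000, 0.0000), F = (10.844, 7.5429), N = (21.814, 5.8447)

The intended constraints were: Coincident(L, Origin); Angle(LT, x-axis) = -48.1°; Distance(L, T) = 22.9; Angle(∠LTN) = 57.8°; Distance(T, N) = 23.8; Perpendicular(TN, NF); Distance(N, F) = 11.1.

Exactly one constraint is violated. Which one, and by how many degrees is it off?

Perpendicular(TN, NF) — off by 7.10°.

L = (0.00, 0.00) ✓; LT at -48.10° ✓; |LT| = 22.90 ✓; ∠LTN = 57.80° ✓; |TN| = 23.80 ✓; ∠(TN, NF) = 97.10° ✗; |NF| = 11.10 ✓.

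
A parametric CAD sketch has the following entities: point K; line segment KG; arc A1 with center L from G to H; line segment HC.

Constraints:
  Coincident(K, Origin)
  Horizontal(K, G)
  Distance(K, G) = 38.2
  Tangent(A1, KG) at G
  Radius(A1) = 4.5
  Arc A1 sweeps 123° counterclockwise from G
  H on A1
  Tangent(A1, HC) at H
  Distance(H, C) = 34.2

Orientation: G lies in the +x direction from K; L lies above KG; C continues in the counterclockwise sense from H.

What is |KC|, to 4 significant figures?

42.60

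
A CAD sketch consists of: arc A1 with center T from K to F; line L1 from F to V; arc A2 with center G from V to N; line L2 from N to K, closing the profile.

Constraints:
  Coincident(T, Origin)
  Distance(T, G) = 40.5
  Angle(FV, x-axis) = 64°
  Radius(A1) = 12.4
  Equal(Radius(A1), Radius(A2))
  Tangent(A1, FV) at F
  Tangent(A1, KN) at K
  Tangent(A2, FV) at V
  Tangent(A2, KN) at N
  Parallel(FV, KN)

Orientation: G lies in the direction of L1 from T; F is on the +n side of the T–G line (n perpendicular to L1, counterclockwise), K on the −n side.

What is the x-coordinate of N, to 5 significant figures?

28.899

The slot axis is L1's direction at 64.0°, so u = (cos 64.0°, sin 64.0°) = (0.43837, 0.89879) and n = (−sin 64.0°, cos 64.0°) = (-0.89879, 0.43837). T is at the origin and G lies 40.5 along u from T, so G = 40.5·u = (17.754, 36.401). Tangency of A1 to both parallel lines with radius 12.4 puts F and K at T ± 12.4·n: F = (-11.145, 5.4358), K = (11.145, -5.4358). Equal radii place V and N the same way about G: V = G + 12.4·n = (6.6090, 41.837), N = G − 12.4·n = (28.899, 30.965). So N.x = 28.899.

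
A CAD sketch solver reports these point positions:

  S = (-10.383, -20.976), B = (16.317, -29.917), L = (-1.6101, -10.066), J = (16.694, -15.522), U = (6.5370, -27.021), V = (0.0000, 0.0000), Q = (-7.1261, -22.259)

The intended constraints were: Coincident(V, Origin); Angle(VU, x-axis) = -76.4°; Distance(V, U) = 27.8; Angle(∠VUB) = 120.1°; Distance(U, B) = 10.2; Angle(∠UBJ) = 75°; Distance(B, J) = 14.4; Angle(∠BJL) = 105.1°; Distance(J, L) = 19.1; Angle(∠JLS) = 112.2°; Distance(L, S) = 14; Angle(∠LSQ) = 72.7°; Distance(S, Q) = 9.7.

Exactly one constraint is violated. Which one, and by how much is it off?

Distance(S, Q) = 9.7 — off by 6.20.

V = (0.00, 0.00) ✓; VU at -76.40° ✓; |VU| = 27.80 ✓; ∠VUB = 120.1° ✓; |UB| = 10.20 ✓; ∠UBJ = 75.01° ✓; |BJ| = 14.40 ✓; ∠BJL = 105.1° ✓; |JL| = 19.10 ✓; ∠JLS = 112.2° ✓; |LS| = 14.00 ✓; ∠LSQ = 72.70° ✓; |SQ| = 3.500 ✗.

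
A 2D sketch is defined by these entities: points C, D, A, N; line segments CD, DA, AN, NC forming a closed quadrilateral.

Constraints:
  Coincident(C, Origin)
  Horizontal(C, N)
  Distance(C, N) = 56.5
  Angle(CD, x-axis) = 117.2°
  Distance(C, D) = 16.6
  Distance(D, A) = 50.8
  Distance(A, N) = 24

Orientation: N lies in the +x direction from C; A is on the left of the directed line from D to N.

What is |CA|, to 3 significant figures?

47.3

C is at the origin; CN is horizontal with |CN| = 56.5 and N in +x, so N = (56.5, 0). CD runs at 117.2° with |CD| = 16.6, so D = (-7.59, 14.8). A is determined by |DA| = 50.8 and |AN| = 24.0 together: it lies at the intersection of circle(D, 50.8) and circle(N, 24.0). With |DN| = 65.8, the foot of the radical line on DN is 48.1 from D and the perpendicular offset is √(50.8² − 48.1²) = 16.3. Taking the left-of-DN solution: A = (43.0, 19.8).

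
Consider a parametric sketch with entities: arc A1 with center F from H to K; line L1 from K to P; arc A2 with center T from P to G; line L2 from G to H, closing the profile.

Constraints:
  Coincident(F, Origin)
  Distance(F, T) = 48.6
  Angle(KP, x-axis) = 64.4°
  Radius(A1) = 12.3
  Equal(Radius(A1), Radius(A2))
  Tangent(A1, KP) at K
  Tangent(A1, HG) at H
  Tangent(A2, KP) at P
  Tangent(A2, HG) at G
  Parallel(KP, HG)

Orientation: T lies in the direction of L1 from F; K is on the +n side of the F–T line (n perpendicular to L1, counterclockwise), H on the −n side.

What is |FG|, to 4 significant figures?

50.13

The slot axis is L1's direction at 64.4°, so u = (cos 64.4°, sin 64.4°) = (0.4321, 0.9018) and n = (−sin 64.4°, cos 64.4°) = (-0.9018, 0.4321). F is at the origin and T lies 48.6 along u from F, so T = 48.6·u = (21.00, 43.83). Tangency of A1 to both parallel lines with radius 12.3 puts K and H at F ± 12.3·n: K = (-11.09, 5.315), H = (11.09, -5.315). Equal radii place P and G the same way about T: P = T + 12.3·n = (9.907, 49.14), G = T − 12.3·n = (32.09, 38.51). Then |FG| = |G − F| = 50.13.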